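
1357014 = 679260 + 677754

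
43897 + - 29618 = 14279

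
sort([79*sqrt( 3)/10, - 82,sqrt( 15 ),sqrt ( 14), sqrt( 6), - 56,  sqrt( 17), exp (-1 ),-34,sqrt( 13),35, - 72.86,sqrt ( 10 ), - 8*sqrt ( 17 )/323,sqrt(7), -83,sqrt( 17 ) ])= [ - 83,  -  82,-72.86, - 56,-34 , - 8*sqrt( 17 )/323, exp(-1),sqrt( 6),sqrt( 7 ),sqrt( 10), sqrt(13), sqrt( 14),sqrt( 15),sqrt( 17),sqrt( 17 ), 79*sqrt( 3) /10, 35 ] 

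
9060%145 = 70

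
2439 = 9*271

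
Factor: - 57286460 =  - 2^2*5^1*7^1 * 11^1*37199^1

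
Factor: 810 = 2^1 *3^4*5^1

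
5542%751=285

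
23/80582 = 23/80582 = 0.00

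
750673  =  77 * 9749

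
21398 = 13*1646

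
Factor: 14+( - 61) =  - 47 = - 47^1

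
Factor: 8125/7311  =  3^ ( -1 )*5^4 * 13^1*2437^( - 1)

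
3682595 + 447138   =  4129733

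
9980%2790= 1610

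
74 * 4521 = 334554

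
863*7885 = 6804755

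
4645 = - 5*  (-929 )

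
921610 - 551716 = 369894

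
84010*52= 4368520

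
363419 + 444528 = 807947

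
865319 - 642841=222478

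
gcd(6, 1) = 1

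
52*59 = 3068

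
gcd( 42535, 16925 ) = 5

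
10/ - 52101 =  - 1 + 52091/52101 = -0.00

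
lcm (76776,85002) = 2380056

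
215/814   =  215/814 = 0.26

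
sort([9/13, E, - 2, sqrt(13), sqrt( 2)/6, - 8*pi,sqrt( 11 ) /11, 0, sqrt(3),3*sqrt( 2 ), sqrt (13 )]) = [ - 8*pi, - 2, 0,sqrt( 2 )/6, sqrt( 11)/11,  9/13, sqrt ( 3), E,sqrt( 13 ), sqrt(13), 3 * sqrt(2 ) ] 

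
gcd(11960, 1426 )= 46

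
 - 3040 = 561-3601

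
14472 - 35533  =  -21061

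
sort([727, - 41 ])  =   [ - 41, 727]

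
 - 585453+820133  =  234680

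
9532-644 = 8888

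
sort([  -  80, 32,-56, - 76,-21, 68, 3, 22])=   [- 80, - 76,-56,-21,3,22,32,68]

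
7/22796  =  7/22796 = 0.00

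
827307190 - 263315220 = 563991970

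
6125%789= 602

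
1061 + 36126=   37187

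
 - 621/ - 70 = 621/70 = 8.87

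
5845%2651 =543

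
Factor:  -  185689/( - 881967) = 3^( - 1 )*7^1 *41^1 *647^1*293989^ ( - 1) 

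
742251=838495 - 96244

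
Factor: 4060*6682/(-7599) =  - 2^3 *3^(-1)*5^1*7^1*13^1*17^(  -  1)*29^1*149^( -1)*257^1= - 27128920/7599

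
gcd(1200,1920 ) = 240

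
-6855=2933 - 9788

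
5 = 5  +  0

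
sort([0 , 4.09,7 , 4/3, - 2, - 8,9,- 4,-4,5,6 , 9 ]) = [ - 8, - 4,- 4, - 2,0,4/3,4.09, 5,  6,7, 9,  9 ]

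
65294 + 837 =66131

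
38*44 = 1672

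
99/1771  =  9/161 = 0.06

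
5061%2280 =501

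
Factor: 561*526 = 2^1*3^1*  11^1 * 17^1 * 263^1 = 295086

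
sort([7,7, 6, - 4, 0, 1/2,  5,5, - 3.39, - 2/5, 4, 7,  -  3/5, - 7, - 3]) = [- 7,-4, - 3.39, - 3, - 3/5,- 2/5,0, 1/2,  4, 5, 5, 6,7, 7,  7]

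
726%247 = 232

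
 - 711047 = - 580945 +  -130102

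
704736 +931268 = 1636004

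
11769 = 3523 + 8246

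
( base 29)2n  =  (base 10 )81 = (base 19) 45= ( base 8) 121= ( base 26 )33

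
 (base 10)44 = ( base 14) 32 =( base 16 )2C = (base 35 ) 19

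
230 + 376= 606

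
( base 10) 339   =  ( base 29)bk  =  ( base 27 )CF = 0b101010011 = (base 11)289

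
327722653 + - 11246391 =316476262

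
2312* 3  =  6936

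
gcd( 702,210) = 6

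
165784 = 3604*46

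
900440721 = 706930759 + 193509962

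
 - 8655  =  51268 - 59923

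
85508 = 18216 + 67292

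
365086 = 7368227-7003141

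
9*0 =0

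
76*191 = 14516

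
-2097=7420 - 9517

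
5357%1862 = 1633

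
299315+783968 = 1083283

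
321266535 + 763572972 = 1084839507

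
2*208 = 416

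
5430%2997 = 2433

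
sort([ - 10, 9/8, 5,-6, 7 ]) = [ -10, -6, 9/8 , 5, 7 ]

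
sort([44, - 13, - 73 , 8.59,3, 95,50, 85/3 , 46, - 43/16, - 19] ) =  [ - 73, - 19, - 13, - 43/16,3,8.59,85/3,44,46,  50,95] 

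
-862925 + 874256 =11331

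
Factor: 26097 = 3^1*8699^1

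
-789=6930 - 7719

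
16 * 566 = 9056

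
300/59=5 + 5/59 =5.08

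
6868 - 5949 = 919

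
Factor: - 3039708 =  - 2^2*3^1*7^1*36187^1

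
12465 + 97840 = 110305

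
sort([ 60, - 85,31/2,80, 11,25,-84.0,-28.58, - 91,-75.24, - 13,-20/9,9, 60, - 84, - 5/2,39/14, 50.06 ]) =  [-91, - 85, - 84.0,  -  84,-75.24,-28.58, - 13, -5/2, - 20/9,  39/14,9,11, 31/2,25,50.06, 60,60,80 ]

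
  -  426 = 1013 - 1439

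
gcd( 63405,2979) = 9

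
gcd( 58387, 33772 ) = 1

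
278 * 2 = 556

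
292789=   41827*7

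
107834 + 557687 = 665521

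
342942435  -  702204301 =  - 359261866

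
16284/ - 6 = - 2714/1  =  - 2714.00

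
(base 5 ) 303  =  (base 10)78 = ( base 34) 2A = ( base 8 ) 116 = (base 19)42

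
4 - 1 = 3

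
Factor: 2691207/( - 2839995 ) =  - 3^( - 1)*5^(-1)* 23^1*109^(-1)*193^ ( -1)*13001^1  =  - 299023/315555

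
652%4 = 0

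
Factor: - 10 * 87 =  - 870   =  - 2^1*3^1*5^1*29^1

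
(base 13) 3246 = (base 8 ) 15513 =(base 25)b4c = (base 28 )8PF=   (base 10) 6987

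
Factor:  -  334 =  - 2^1*167^1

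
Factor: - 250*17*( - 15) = 2^1*3^1 * 5^4*17^1 = 63750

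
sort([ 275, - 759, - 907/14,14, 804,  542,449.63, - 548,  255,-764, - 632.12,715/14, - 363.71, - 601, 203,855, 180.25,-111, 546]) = [ - 764, - 759,  -  632.12, - 601, - 548, - 363.71, - 111, - 907/14,14,715/14, 180.25,203, 255,275,449.63, 542,546,  804,855 ] 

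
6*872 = 5232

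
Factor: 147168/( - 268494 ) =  -336/613  =  - 2^4*3^1 * 7^1*613^( - 1)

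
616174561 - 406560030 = 209614531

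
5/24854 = 5/24854 =0.00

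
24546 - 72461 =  - 47915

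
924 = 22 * 42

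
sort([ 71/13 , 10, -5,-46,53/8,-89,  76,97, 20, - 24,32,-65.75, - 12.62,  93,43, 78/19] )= [-89,-65.75, -46, - 24,-12.62,- 5, 78/19, 71/13,53/8 , 10, 20,32, 43, 76, 93,97 ]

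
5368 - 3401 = 1967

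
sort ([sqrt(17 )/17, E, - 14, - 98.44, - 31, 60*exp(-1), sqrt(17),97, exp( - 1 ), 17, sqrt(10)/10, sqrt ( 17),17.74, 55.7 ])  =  [ - 98.44, - 31, - 14,  sqrt(17)/17 , sqrt(10) /10, exp( - 1) , E,sqrt( 17),  sqrt(17 ),17,  17.74, 60*exp( - 1), 55.7, 97]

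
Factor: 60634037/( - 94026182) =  -2^( - 1)*101^1*263^( - 1)*178757^(- 1 )*600337^1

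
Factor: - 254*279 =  - 70866 = - 2^1 * 3^2*31^1*127^1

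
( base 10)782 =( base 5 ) 11112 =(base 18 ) 278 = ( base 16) 30e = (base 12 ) 552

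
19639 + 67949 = 87588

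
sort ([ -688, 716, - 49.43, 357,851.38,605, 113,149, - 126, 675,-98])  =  [ - 688, - 126, - 98,  -  49.43,113, 149,  357 , 605, 675,716,851.38]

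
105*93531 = 9820755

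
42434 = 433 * 98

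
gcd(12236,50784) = 92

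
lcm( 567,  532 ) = 43092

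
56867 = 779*73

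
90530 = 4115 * 22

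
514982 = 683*754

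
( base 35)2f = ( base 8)125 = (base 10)85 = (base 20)45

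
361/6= 361/6= 60.17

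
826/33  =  25  +  1/33 = 25.03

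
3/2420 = 3/2420=0.00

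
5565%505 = 10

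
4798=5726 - 928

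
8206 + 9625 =17831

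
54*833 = 44982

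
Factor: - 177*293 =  - 3^1*  59^1*293^1 = - 51861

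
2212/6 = 368 +2/3 = 368.67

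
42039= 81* 519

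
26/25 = 26/25=1.04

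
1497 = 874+623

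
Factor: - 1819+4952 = 13^1*241^1 = 3133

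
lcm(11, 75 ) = 825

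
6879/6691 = 6879/6691 = 1.03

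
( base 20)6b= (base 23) 5g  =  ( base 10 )131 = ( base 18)75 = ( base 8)203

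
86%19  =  10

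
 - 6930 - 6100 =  - 13030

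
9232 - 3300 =5932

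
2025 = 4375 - 2350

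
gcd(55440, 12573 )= 99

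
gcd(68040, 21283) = 1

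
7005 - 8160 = -1155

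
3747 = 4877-1130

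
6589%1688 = 1525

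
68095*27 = 1838565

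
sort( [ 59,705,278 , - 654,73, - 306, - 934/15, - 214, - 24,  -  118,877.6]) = [ - 654, - 306, - 214,-118, - 934/15,  -  24, 59,73,278,705,877.6]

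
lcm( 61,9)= 549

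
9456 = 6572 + 2884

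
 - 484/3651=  - 1 + 3167/3651 = - 0.13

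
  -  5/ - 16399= 5/16399 = 0.00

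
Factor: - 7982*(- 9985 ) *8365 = 666692758550 = 2^1*5^2*7^1 * 13^1 *239^1 * 307^1*1997^1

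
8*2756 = 22048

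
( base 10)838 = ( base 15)3ad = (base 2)1101000110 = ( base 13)4c6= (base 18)2aa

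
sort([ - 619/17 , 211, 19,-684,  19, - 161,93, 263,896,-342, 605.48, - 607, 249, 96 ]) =[  -  684 , - 607, - 342, - 161, - 619/17,19, 19, 93,96,  211,  249, 263,605.48,896] 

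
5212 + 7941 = 13153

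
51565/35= 10313/7 = 1473.29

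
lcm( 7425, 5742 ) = 430650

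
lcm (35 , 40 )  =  280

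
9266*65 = 602290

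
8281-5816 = 2465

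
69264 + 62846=132110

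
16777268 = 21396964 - 4619696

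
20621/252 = 81 +209/252 = 81.83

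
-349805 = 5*( - 69961) 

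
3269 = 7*467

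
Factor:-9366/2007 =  - 14/3 = - 2^1*3^( -1)*7^1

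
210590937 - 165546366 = 45044571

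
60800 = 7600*8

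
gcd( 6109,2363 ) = 1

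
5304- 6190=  - 886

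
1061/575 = 1061/575  =  1.85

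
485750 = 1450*335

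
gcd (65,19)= 1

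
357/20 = 17+17/20 =17.85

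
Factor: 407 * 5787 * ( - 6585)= - 3^3*5^1*11^1*37^1*439^1*643^1= - 15509709765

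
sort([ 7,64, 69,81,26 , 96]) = [ 7,26, 64, 69,81,96 ] 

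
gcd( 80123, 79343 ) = 1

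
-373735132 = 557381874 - 931117006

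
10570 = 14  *755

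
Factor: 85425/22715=17085/4543= 3^1*5^1* 7^( - 1)*11^ ( - 1)*17^1*59^( - 1 )*67^1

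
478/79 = 6 + 4/79 = 6.05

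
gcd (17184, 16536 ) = 24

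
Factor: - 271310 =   -  2^1*5^1*13^1 * 2087^1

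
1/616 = 1/616 = 0.00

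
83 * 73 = 6059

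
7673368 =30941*248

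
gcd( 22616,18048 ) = 8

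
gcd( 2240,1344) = 448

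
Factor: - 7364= - 2^2*7^1*263^1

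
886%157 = 101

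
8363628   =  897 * 9324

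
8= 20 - 12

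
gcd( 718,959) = 1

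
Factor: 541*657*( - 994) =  - 2^1*3^2*7^1 *71^1*73^1*541^1  =  -353304378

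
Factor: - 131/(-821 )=131^1*821^ ( - 1)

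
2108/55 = 38 + 18/55 =38.33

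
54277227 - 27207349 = 27069878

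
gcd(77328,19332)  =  19332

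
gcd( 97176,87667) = 1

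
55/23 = 55/23 = 2.39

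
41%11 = 8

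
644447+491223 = 1135670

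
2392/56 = 299/7= 42.71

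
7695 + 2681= 10376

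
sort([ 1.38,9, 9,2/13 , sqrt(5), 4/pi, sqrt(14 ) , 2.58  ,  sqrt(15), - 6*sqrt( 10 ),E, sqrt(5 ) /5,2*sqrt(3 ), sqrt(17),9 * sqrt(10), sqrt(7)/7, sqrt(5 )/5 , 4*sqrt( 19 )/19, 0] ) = [ - 6*sqrt( 10 ),  0, 2/13,sqrt( 7)/7, sqrt(5 ) /5,sqrt( 5)/5, 4*sqrt(19)/19,  4/pi,1.38 , sqrt( 5 ),2.58,  E,  2*sqrt ( 3),sqrt(14),sqrt( 15),sqrt( 17),  9,9, 9*sqrt( 10) ] 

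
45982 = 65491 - 19509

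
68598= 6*11433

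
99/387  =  11/43  =  0.26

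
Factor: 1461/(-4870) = - 3/10 =- 2^( - 1 ) * 3^1*5^( - 1) 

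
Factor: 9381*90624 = 2^9*3^2 * 53^1*59^2 = 850143744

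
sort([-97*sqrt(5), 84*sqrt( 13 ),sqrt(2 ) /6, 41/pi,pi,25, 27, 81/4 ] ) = [ - 97*sqrt(5), sqrt( 2) /6,pi, 41/pi,81/4,25, 27,84*sqrt(13 )]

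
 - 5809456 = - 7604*764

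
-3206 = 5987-9193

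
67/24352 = 67/24352 = 0.00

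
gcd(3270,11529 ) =3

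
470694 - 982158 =-511464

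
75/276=25/92 = 0.27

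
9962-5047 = 4915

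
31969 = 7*4567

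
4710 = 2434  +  2276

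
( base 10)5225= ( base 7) 21143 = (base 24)91h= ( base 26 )7IP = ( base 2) 1010001101001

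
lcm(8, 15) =120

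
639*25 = 15975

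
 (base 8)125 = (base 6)221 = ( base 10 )85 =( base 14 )61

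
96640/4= 24160 =24160.00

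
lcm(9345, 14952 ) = 74760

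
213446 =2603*82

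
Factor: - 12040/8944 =- 2^(-1 )*5^1*7^1*13^( - 1) = - 35/26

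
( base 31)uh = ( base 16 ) 3b3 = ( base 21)232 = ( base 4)32303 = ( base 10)947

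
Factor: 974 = 2^1*487^1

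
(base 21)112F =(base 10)9759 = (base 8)23037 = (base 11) 7372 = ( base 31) A4P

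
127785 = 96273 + 31512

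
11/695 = 11/695  =  0.02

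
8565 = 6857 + 1708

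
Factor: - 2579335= - 5^1*11^1 * 23^1*2039^1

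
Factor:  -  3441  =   - 3^1 *31^1*37^1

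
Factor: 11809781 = 17^1*131^1*5303^1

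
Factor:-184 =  - 2^3*23^1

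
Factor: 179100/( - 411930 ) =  - 10/23 = -  2^1*5^1* 23^ ( - 1)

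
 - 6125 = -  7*875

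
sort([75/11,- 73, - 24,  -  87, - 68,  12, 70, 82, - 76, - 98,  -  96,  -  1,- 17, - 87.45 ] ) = [-98 ,-96, - 87.45, - 87, - 76, - 73, - 68, - 24, - 17, - 1, 75/11, 12,70,  82 ] 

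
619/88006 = 619/88006 =0.01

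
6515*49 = 319235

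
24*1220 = 29280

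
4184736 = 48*87182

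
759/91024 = 759/91024 = 0.01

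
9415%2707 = 1294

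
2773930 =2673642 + 100288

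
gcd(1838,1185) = 1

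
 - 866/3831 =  - 866/3831 = - 0.23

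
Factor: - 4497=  - 3^1*1499^1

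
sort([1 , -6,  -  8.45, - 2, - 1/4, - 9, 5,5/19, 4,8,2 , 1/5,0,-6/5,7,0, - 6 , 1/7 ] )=[-9, - 8.45,-6, - 6,-2,  -  6/5, -1/4 , 0,0,1/7,1/5,5/19, 1 , 2,4, 5,7,  8]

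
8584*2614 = 22438576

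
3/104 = 3/104 = 0.03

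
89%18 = 17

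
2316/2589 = 772/863 = 0.89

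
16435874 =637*25802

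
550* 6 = 3300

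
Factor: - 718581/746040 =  - 239527/248680 = -  2^( - 3)*5^( - 1) * 6217^( - 1)*239527^1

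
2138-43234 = - 41096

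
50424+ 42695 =93119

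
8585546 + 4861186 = 13446732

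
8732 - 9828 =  - 1096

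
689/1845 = 689/1845 = 0.37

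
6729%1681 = 5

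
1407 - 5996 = -4589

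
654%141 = 90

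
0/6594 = 0 = 0.00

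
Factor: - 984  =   - 2^3*3^1 * 41^1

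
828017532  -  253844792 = 574172740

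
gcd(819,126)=63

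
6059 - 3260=2799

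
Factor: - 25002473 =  - 79^1*191^1*1657^1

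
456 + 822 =1278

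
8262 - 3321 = 4941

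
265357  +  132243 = 397600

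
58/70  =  29/35= 0.83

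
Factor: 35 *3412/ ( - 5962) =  - 2^1*5^1* 7^1*11^( - 1)*271^( - 1)*853^1=- 59710/2981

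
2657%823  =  188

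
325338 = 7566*43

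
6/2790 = 1/465=0.00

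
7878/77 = 102 + 24/77 = 102.31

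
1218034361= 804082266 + 413952095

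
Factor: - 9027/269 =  - 3^2*17^1*59^1 * 269^( - 1 ) 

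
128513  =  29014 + 99499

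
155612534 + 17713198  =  173325732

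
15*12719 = 190785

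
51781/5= 10356 + 1/5 = 10356.20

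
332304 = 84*3956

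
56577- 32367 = 24210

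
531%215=101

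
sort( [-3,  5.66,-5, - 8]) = [-8, - 5, - 3,5.66]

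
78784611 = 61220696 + 17563915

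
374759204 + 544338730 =919097934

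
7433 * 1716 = 12755028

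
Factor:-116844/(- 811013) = 16692/115859= 2^2*3^1 *13^1*107^1 *115859^(  -  1)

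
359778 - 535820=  - 176042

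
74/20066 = 37/10033=   0.00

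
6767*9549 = 64618083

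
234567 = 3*78189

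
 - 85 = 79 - 164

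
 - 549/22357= - 1 + 21808/22357 = - 0.02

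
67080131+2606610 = 69686741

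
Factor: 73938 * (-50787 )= - 3755089206 = - 2^1*3^6*11^1*19^1*12323^1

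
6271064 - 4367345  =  1903719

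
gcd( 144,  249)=3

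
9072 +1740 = 10812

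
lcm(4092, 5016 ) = 155496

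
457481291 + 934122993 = 1391604284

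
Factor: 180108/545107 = 2^2*3^2*601^( - 1)*907^( - 1)*5003^1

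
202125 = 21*9625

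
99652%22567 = 9384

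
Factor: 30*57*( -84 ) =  - 2^3*3^3*5^1*7^1 *19^1 = - 143640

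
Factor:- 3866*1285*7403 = -2^1 * 5^1*11^1*257^1*673^1*1933^1 = - 36776697430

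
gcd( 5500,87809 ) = 1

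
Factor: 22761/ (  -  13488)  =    -  2^( - 4 )*3^3  =  -27/16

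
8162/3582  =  4081/1791 = 2.28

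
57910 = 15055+42855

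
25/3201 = 25/3201 = 0.01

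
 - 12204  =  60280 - 72484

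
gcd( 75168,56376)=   18792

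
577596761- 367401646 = 210195115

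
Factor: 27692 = 2^2*7^1*23^1*43^1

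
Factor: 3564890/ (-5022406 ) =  -5^1*7^1*127^1 * 223^( - 1)*401^1*11261^( - 1 ) = - 1782445/2511203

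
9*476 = 4284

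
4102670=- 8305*( - 494 )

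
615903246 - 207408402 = 408494844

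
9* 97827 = 880443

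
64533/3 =21511 = 21511.00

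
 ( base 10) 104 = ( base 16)68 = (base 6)252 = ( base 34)32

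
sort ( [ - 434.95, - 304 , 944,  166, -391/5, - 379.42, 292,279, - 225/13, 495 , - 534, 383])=[ - 534,  -  434.95 , - 379.42, - 304, -391/5,-225/13, 166, 279, 292, 383, 495, 944]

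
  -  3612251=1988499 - 5600750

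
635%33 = 8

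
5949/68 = 5949/68 = 87.49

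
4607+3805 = 8412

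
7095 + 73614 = 80709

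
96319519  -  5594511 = 90725008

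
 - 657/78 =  - 9+15/26 = - 8.42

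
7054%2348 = 10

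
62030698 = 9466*6553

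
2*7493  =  14986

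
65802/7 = 9400 + 2/7 = 9400.29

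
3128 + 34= 3162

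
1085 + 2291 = 3376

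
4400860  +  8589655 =12990515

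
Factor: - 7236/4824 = -2^( - 1) * 3^1 = -3/2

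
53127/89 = 53127/89 = 596.93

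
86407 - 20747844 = -20661437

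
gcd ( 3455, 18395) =5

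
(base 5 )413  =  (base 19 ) 5d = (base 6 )300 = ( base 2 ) 1101100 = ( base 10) 108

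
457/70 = 6 + 37/70 = 6.53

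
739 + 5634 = 6373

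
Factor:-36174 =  - 2^1*3^1*6029^1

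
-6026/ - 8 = 3013/4 = 753.25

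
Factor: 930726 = 2^1 * 3^2*29^1*1783^1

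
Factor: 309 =3^1 * 103^1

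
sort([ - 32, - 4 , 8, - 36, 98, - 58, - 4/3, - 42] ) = [ - 58,- 42, - 36,-32, - 4, - 4/3,8,98]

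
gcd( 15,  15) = 15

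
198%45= 18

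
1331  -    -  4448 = 5779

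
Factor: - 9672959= - 857^1*11287^1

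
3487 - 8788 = -5301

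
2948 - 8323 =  - 5375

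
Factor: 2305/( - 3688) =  - 5/8 = - 2^(  -  3 )*  5^1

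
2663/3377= 2663/3377= 0.79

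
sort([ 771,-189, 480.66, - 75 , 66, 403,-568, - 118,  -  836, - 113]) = [ - 836, - 568, - 189, - 118, - 113 ,-75, 66,403 , 480.66, 771]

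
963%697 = 266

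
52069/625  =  83 + 194/625 = 83.31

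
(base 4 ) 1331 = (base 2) 1111101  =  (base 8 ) 175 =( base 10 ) 125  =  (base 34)3n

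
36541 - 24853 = 11688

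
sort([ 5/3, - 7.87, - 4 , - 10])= [ - 10, - 7.87, - 4 , 5/3]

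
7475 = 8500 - 1025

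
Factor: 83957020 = 2^2*5^1* 7^1 * 599693^1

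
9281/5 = 1856 + 1/5 = 1856.20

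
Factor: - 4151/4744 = - 2^(- 3) * 7^1 = - 7/8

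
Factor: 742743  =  3^3* 27509^1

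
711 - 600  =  111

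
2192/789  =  2 + 614/789 = 2.78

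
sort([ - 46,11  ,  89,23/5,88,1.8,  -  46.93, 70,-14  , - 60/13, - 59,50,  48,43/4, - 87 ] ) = [-87, - 59, - 46.93, - 46, - 14,-60/13,1.8,23/5, 43/4, 11, 48, 50, 70, 88,89 ] 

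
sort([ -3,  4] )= [ - 3,  4]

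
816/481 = 816/481 = 1.70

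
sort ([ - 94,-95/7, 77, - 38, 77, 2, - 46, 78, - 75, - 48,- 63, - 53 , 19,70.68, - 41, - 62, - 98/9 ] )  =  [ - 94, - 75,  -  63, - 62, - 53, - 48, - 46 , - 41,-38, - 95/7, - 98/9 , 2, 19, 70.68, 77, 77,78]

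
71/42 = 1 + 29/42 =1.69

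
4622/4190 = 1 + 216/2095 = 1.10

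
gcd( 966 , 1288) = 322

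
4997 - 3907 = 1090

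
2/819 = 2/819 = 0.00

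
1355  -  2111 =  - 756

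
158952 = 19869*8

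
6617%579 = 248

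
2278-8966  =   - 6688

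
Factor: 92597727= 3^1*59^1*349^1*1499^1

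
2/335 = 2/335 = 0.01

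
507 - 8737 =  - 8230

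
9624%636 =84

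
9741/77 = 9741/77 = 126.51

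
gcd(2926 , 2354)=22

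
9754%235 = 119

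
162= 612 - 450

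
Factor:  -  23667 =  - 3^1*7^3*23^1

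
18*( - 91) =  - 1638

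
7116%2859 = 1398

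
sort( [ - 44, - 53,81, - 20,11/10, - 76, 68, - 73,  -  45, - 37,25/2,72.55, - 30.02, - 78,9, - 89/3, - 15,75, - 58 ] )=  [ - 78, - 76, - 73, - 58, - 53, - 45, - 44, - 37, - 30.02,-89/3,-20 , - 15,11/10,9,  25/2,  68,72.55 , 75,  81 ] 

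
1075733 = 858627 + 217106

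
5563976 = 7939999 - 2376023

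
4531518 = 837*5414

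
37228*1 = 37228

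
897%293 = 18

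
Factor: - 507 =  - 3^1*13^2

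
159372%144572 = 14800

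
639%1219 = 639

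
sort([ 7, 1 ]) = [1, 7 ] 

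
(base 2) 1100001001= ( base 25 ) 162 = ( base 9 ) 1053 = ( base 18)273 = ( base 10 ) 777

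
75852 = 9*8428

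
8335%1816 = 1071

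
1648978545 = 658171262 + 990807283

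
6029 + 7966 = 13995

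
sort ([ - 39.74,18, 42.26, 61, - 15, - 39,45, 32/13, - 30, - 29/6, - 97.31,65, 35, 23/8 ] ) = [ - 97.31, - 39.74, - 39, - 30, - 15, - 29/6,32/13, 23/8,  18, 35, 42.26,45, 61, 65]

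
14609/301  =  48 + 23/43  =  48.53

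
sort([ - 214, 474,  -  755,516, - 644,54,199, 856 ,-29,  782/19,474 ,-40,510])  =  [  -  755,  -  644,-214, - 40,-29,782/19,54,199,474, 474,510,516,  856 ]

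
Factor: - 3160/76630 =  - 2^2 * 97^( - 1)=- 4/97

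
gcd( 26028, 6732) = 36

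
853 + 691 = 1544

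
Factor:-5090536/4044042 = -2545268/2022021= - 2^2*3^( - 2)* 11^1*57847^1*224669^( - 1)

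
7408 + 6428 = 13836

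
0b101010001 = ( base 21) g1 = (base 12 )241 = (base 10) 337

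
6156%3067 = 22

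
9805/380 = 25 + 61/76 = 25.80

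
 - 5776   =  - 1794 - 3982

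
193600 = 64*3025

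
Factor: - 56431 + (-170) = -56601=- 3^2*19^1*331^1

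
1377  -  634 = 743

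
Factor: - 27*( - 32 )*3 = 2592 =2^5 * 3^4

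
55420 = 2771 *20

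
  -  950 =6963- 7913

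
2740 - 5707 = -2967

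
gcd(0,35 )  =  35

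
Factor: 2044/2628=7/9 = 3^( - 2 )*7^1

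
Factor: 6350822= 2^1 * 1303^1*2437^1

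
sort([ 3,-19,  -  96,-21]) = [ - 96 , - 21, - 19 , 3 ]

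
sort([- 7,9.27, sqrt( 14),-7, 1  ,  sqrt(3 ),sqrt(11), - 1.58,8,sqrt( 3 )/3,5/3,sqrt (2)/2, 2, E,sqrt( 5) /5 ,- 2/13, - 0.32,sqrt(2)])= [ - 7, -7 , - 1.58, - 0.32,-2/13,sqrt( 5 ) /5,sqrt(3)/3,sqrt(2)/2,1,sqrt( 2),  5/3,sqrt(3 ),2, E, sqrt (11),sqrt( 14),8,9.27] 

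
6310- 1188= 5122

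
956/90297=956/90297 = 0.01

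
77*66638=5131126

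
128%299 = 128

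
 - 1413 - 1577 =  -2990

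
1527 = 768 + 759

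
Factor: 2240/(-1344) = -5/3 =-3^( - 1)*5^1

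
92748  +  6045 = 98793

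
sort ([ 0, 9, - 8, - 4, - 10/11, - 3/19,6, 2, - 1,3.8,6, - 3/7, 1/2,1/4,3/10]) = [ - 8, - 4, - 1, - 10/11, - 3/7, - 3/19,0,1/4,3/10 , 1/2, 2,3.8,  6,6, 9]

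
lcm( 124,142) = 8804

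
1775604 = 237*7492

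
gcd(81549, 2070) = 9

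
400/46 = 8 + 16/23 =8.70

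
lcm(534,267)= 534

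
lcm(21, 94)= 1974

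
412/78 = 206/39 = 5.28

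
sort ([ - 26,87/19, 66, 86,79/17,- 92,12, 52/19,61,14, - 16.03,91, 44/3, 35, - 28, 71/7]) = [- 92,-28, - 26,-16.03, 52/19,87/19  ,  79/17, 71/7, 12, 14, 44/3 , 35, 61, 66,86, 91]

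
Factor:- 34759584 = -2^5 *3^3*40231^1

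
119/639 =119/639 = 0.19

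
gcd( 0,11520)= 11520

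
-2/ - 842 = 1/421 = 0.00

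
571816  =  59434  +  512382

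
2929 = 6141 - 3212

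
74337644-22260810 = 52076834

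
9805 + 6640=16445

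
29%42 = 29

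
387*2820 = 1091340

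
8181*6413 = 52464753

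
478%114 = 22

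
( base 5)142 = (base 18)2b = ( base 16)2F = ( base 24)1N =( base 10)47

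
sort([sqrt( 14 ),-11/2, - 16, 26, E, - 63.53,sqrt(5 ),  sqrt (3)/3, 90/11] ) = [-63.53, - 16,- 11/2,sqrt(3)/3, sqrt(5), E, sqrt(14 ), 90/11,26 ] 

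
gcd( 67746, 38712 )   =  9678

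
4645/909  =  4645/909 = 5.11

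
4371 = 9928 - 5557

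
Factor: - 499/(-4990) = 2^( - 1)*5^( - 1) = 1/10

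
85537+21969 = 107506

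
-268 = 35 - 303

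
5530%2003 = 1524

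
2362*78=184236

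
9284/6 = 1547+1/3 = 1547.33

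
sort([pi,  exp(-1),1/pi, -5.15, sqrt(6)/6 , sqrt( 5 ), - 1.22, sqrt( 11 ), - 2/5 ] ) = [ - 5.15, - 1.22 , - 2/5,1/pi,exp( - 1),  sqrt ( 6 )/6, sqrt ( 5) , pi,sqrt( 11)]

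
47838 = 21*2278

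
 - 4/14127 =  - 1 + 14123/14127 = -0.00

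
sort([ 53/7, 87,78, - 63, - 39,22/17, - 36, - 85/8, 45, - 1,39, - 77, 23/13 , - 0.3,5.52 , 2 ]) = [ - 77, - 63, - 39, - 36, - 85/8, - 1,-0.3, 22/17, 23/13 , 2,5.52, 53/7 , 39, 45, 78,87] 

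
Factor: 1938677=13^1*197^1*757^1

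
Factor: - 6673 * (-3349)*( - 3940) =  - 2^2*5^1*17^1*197^2*6673^1  =  - 88050635380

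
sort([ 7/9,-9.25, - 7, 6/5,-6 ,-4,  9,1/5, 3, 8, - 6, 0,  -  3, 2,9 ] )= [ - 9.25, - 7,  -  6, - 6, - 4, -3, 0, 1/5 , 7/9,  6/5,2, 3, 8, 9, 9]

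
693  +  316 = 1009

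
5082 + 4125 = 9207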